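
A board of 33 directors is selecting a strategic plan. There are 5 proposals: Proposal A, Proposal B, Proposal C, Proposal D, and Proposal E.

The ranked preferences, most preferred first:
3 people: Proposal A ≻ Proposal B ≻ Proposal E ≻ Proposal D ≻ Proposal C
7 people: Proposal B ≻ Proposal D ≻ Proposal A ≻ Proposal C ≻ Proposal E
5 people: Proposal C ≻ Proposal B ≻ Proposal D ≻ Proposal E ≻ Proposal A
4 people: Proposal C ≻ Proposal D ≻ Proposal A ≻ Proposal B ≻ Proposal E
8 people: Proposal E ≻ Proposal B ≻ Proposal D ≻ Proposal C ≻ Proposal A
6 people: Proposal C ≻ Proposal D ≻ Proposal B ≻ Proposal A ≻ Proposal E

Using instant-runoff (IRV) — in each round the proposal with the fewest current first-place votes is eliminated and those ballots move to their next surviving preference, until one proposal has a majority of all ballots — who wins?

Proposal B

Round 1: Proposal A 3, Proposal B 7, Proposal C 15, Proposal D 0, Proposal E 8. Proposal D eliminated.
Round 2: Proposal A 3, Proposal B 7, Proposal C 15, Proposal E 8. Proposal A eliminated.
Round 3: Proposal B 10, Proposal C 15, Proposal E 8. Proposal E eliminated.
Round 4: Proposal B 18, Proposal C 15. Proposal B has a majority (≥17).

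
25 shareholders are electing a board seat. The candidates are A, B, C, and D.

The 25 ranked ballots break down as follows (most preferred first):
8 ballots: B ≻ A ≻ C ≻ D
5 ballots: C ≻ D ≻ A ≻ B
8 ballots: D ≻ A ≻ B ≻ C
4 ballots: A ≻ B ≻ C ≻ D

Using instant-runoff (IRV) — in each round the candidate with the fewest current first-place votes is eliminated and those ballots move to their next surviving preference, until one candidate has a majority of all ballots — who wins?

Round 1: A 4, B 8, C 5, D 8. A eliminated.
Round 2: B 12, C 5, D 8. C eliminated.
Round 3: B 12, D 13. D has a majority (≥13).

D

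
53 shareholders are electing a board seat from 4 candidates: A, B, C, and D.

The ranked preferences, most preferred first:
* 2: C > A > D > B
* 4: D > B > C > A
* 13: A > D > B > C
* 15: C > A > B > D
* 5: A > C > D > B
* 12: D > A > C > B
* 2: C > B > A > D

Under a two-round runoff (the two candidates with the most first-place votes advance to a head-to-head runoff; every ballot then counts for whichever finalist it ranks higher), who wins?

Round 1 first-place votes: A 18, B 0, C 19, D 16. C and A advance.
Runoff: C is ranked above A on 23 ballots, A above C on 30.

A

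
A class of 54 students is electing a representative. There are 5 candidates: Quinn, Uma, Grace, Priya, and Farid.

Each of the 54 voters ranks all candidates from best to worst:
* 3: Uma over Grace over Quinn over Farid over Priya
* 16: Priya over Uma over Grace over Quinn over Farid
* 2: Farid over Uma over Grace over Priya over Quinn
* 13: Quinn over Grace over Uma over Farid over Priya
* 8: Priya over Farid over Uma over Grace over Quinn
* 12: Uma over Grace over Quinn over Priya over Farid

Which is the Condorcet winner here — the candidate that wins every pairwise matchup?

Uma vs Quinn: 41–13
Uma vs Grace: 41–13
Uma vs Priya: 30–24
Uma vs Farid: 44–10
Uma beats every other candidate.

Uma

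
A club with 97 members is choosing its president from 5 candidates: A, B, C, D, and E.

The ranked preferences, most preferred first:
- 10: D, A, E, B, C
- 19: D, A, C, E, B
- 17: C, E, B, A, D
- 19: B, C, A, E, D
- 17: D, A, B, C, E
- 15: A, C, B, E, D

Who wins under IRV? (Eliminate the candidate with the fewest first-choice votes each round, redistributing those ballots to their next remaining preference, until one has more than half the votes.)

Round 1: A 15, B 19, C 17, D 46, E 0. E eliminated.
Round 2: A 15, B 19, C 17, D 46. A eliminated.
Round 3: B 19, C 32, D 46. B eliminated.
Round 4: C 51, D 46. C has a majority (≥49).

C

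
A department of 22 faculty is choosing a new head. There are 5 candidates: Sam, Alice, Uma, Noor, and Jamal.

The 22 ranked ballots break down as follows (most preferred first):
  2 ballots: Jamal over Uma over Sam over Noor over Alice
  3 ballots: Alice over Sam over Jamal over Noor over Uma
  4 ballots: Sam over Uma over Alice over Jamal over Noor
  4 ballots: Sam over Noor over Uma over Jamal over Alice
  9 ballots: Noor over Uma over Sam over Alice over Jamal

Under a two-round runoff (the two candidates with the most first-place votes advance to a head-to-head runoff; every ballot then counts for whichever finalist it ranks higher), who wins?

Round 1 first-place votes: Sam 8, Alice 3, Uma 0, Noor 9, Jamal 2. Noor and Sam advance.
Runoff: Noor is ranked above Sam on 9 ballots, Sam above Noor on 13.

Sam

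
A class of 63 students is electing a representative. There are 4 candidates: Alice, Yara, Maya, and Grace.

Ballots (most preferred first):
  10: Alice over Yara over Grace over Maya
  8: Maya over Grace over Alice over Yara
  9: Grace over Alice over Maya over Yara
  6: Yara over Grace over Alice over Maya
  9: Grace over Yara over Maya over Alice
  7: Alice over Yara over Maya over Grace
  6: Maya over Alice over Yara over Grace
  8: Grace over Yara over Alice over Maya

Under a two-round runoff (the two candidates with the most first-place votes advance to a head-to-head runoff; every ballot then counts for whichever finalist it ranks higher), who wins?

Round 1 first-place votes: Alice 17, Yara 6, Maya 14, Grace 26. Grace and Alice advance.
Runoff: Grace is ranked above Alice on 40 ballots, Alice above Grace on 23.

Grace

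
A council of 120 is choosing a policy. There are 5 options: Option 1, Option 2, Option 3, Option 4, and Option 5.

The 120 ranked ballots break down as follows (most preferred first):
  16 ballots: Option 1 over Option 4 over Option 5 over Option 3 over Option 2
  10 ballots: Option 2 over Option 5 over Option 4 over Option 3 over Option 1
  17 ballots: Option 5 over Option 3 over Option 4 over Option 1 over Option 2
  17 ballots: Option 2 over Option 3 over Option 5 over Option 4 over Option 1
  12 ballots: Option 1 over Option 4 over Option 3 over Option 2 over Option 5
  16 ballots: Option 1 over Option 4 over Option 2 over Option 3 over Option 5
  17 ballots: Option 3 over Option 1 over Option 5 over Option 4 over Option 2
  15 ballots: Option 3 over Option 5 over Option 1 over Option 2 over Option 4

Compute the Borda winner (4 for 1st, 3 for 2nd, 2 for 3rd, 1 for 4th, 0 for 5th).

Option 3

Option 1: 16×4 + 10×0 + 17×1 + 17×0 + 12×4 + 16×4 + 17×3 + 15×2 = 274
Option 2: 16×0 + 10×4 + 17×0 + 17×4 + 12×1 + 16×2 + 17×0 + 15×1 = 167
Option 3: 16×1 + 10×1 + 17×3 + 17×3 + 12×2 + 16×1 + 17×4 + 15×4 = 296
Option 4: 16×3 + 10×2 + 17×2 + 17×1 + 12×3 + 16×3 + 17×1 + 15×0 = 220
Option 5: 16×2 + 10×3 + 17×4 + 17×2 + 12×0 + 16×0 + 17×2 + 15×3 = 243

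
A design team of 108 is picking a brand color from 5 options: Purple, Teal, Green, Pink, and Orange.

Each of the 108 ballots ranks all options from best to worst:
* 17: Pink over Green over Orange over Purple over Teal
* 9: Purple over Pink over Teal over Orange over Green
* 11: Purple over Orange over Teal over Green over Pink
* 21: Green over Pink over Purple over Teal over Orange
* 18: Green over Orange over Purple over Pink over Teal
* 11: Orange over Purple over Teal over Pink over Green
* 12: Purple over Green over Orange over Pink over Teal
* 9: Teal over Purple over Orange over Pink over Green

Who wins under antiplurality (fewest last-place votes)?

Purple

Last-place votes: Purple 0, Teal 47, Green 29, Pink 11, Orange 21.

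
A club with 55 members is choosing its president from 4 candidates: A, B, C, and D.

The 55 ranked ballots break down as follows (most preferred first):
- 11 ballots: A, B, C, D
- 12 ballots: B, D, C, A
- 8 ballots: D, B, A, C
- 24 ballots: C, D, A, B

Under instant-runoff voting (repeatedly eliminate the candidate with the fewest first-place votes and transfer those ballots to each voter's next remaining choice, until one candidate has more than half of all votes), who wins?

Round 1: A 11, B 12, C 24, D 8. D eliminated.
Round 2: A 11, B 20, C 24. A eliminated.
Round 3: B 31, C 24. B has a majority (≥28).

B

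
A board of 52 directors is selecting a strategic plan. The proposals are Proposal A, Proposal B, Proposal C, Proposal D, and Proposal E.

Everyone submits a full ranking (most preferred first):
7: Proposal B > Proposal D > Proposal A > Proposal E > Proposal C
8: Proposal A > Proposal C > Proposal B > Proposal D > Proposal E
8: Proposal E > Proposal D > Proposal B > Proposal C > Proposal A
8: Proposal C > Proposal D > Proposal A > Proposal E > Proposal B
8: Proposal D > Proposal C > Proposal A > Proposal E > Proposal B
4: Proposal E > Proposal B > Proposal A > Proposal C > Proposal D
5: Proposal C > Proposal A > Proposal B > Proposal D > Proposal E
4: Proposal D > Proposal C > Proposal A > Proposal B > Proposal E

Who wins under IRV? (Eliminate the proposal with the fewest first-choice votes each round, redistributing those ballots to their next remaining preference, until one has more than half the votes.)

Round 1: Proposal A 8, Proposal B 7, Proposal C 13, Proposal D 12, Proposal E 12. Proposal B eliminated.
Round 2: Proposal A 8, Proposal C 13, Proposal D 19, Proposal E 12. Proposal A eliminated.
Round 3: Proposal C 21, Proposal D 19, Proposal E 12. Proposal E eliminated.
Round 4: Proposal C 25, Proposal D 27. Proposal D has a majority (≥27).

Proposal D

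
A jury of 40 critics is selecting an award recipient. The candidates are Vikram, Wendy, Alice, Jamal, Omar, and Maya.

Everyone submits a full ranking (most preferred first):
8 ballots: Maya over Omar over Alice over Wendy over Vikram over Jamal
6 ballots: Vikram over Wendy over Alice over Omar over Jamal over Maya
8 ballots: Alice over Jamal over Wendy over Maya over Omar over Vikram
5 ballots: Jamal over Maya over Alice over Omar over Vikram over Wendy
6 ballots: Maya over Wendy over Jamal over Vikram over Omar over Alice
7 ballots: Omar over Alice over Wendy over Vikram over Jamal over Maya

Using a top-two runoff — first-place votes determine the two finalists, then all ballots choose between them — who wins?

Round 1 first-place votes: Vikram 6, Wendy 0, Alice 8, Jamal 5, Omar 7, Maya 14. Maya and Alice advance.
Runoff: Maya is ranked above Alice on 19 ballots, Alice above Maya on 21.

Alice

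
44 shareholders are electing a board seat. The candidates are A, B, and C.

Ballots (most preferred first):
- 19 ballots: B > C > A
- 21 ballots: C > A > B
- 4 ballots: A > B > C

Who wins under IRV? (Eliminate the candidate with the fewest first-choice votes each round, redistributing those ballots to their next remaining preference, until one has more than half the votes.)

B

Round 1: A 4, B 19, C 21. A eliminated.
Round 2: B 23, C 21. B has a majority (≥23).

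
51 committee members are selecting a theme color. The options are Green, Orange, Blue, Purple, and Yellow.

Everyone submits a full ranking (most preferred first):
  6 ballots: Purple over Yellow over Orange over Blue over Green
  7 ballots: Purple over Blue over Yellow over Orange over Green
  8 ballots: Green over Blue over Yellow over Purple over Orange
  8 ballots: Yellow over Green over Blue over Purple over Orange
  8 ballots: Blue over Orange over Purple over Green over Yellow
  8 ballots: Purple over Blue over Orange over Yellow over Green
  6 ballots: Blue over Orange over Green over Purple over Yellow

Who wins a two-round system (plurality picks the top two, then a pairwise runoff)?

Blue

Round 1 first-place votes: Green 8, Orange 0, Blue 14, Purple 21, Yellow 8. Purple and Blue advance.
Runoff: Purple is ranked above Blue on 21 ballots, Blue above Purple on 30.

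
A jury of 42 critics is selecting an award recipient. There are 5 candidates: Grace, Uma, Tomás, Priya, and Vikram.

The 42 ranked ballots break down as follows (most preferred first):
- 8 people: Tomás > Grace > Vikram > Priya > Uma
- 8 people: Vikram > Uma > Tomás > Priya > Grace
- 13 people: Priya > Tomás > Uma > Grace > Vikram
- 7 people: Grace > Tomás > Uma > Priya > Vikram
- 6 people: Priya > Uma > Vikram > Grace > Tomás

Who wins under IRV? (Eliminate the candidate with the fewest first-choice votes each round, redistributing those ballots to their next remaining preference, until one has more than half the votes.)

Round 1: Grace 7, Uma 0, Tomás 8, Priya 19, Vikram 8. Uma eliminated.
Round 2: Grace 7, Tomás 8, Priya 19, Vikram 8. Grace eliminated.
Round 3: Tomás 15, Priya 19, Vikram 8. Vikram eliminated.
Round 4: Tomás 23, Priya 19. Tomás has a majority (≥22).

Tomás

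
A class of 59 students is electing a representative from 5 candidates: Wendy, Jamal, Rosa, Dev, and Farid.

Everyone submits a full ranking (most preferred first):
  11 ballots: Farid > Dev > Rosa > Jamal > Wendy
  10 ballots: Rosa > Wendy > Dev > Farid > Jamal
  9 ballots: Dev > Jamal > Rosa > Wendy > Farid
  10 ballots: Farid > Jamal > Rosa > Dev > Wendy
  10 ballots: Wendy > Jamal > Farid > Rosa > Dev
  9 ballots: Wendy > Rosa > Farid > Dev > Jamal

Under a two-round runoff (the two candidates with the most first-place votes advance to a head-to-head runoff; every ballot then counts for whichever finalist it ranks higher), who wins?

Round 1 first-place votes: Wendy 19, Jamal 0, Rosa 10, Dev 9, Farid 21. Farid and Wendy advance.
Runoff: Farid is ranked above Wendy on 21 ballots, Wendy above Farid on 38.

Wendy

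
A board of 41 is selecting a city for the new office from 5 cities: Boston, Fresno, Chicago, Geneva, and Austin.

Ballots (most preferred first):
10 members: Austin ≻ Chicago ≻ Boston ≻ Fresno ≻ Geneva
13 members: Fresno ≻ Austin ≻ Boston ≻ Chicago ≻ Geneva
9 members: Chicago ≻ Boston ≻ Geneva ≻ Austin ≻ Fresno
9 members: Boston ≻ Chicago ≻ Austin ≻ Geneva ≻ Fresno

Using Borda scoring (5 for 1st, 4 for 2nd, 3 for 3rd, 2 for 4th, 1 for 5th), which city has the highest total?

Boston: 10×3 + 13×3 + 9×4 + 9×5 = 150
Fresno: 10×2 + 13×5 + 9×1 + 9×1 = 103
Chicago: 10×4 + 13×2 + 9×5 + 9×4 = 147
Geneva: 10×1 + 13×1 + 9×3 + 9×2 = 68
Austin: 10×5 + 13×4 + 9×2 + 9×3 = 147

Boston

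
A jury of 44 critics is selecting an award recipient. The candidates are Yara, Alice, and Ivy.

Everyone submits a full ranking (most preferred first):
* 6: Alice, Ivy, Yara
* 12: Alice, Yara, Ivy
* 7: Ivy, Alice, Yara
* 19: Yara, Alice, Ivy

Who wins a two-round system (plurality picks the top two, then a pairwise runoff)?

Alice

Round 1 first-place votes: Yara 19, Alice 18, Ivy 7. Yara and Alice advance.
Runoff: Yara is ranked above Alice on 19 ballots, Alice above Yara on 25.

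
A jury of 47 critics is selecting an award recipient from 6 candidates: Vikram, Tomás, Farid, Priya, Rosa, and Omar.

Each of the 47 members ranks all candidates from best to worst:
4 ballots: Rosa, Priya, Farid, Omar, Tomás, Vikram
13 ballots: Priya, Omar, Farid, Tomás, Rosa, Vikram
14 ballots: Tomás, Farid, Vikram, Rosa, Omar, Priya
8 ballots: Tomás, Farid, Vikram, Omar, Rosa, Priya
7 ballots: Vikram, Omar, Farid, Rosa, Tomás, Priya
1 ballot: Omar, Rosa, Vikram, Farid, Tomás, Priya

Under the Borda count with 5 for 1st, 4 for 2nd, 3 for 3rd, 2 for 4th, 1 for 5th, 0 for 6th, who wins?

Vikram: 4×0 + 13×0 + 14×3 + 8×3 + 7×5 + 1×3 = 104
Tomás: 4×1 + 13×2 + 14×5 + 8×5 + 7×1 + 1×1 = 148
Farid: 4×3 + 13×3 + 14×4 + 8×4 + 7×3 + 1×2 = 162
Priya: 4×4 + 13×5 + 14×0 + 8×0 + 7×0 + 1×0 = 81
Rosa: 4×5 + 13×1 + 14×2 + 8×1 + 7×2 + 1×4 = 87
Omar: 4×2 + 13×4 + 14×1 + 8×2 + 7×4 + 1×5 = 123

Farid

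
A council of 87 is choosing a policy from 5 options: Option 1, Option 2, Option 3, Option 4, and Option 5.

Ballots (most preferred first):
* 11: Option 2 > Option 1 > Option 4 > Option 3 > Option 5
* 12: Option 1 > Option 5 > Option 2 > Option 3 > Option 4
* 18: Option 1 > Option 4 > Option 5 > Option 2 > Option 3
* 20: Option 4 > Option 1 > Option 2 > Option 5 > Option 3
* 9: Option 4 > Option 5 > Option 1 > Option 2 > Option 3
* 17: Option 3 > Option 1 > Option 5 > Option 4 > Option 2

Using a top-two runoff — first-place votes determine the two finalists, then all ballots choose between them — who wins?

Option 1

Round 1 first-place votes: Option 1 30, Option 2 11, Option 3 17, Option 4 29, Option 5 0. Option 1 and Option 4 advance.
Runoff: Option 1 is ranked above Option 4 on 58 ballots, Option 4 above Option 1 on 29.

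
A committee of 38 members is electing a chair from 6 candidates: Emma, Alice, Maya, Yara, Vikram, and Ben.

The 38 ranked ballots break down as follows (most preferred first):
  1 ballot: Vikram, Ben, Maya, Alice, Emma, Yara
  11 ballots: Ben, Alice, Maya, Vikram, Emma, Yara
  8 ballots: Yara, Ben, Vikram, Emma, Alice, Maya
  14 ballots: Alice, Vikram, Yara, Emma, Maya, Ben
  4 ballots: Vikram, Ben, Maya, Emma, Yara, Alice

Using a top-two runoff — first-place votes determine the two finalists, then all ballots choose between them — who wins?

Ben

Round 1 first-place votes: Emma 0, Alice 14, Maya 0, Yara 8, Vikram 5, Ben 11. Alice and Ben advance.
Runoff: Alice is ranked above Ben on 14 ballots, Ben above Alice on 24.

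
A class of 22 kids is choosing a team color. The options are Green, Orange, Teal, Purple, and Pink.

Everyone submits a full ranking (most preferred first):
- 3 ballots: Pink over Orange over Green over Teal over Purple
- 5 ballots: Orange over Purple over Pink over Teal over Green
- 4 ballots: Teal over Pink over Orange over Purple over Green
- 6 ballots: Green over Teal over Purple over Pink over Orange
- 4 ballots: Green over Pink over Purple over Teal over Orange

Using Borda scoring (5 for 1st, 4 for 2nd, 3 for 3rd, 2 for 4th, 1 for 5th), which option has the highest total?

Pink

Green: 3×3 + 5×1 + 4×1 + 6×5 + 4×5 = 68
Orange: 3×4 + 5×5 + 4×3 + 6×1 + 4×1 = 59
Teal: 3×2 + 5×2 + 4×5 + 6×4 + 4×2 = 68
Purple: 3×1 + 5×4 + 4×2 + 6×3 + 4×3 = 61
Pink: 3×5 + 5×3 + 4×4 + 6×2 + 4×4 = 74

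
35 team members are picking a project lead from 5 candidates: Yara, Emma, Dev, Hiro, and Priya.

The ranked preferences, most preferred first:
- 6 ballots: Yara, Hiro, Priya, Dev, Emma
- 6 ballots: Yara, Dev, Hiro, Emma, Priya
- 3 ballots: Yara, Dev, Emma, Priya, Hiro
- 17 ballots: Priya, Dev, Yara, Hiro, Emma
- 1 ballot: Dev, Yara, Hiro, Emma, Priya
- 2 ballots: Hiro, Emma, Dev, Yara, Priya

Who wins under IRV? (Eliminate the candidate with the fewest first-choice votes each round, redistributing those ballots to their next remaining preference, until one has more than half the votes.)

Yara

Round 1: Yara 15, Emma 0, Dev 1, Hiro 2, Priya 17. Emma eliminated.
Round 2: Yara 15, Dev 1, Hiro 2, Priya 17. Dev eliminated.
Round 3: Yara 16, Hiro 2, Priya 17. Hiro eliminated.
Round 4: Yara 18, Priya 17. Yara has a majority (≥18).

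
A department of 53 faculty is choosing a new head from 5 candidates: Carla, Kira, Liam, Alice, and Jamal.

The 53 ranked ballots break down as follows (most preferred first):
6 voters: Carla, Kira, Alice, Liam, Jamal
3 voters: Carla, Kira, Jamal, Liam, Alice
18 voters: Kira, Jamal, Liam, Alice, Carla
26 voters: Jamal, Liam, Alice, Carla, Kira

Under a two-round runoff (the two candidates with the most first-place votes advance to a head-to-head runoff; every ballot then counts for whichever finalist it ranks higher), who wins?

Kira

Round 1 first-place votes: Carla 9, Kira 18, Liam 0, Alice 0, Jamal 26. Jamal and Kira advance.
Runoff: Jamal is ranked above Kira on 26 ballots, Kira above Jamal on 27.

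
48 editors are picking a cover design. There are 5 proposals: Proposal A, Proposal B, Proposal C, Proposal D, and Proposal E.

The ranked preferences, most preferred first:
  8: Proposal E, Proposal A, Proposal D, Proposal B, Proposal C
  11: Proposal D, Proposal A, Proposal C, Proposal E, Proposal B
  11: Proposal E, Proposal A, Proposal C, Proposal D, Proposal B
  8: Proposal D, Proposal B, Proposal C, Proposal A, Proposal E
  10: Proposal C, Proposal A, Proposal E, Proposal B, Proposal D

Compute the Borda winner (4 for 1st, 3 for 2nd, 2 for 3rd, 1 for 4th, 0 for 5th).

Proposal A: 8×3 + 11×3 + 11×3 + 8×1 + 10×3 = 128
Proposal B: 8×1 + 11×0 + 11×0 + 8×3 + 10×1 = 42
Proposal C: 8×0 + 11×2 + 11×2 + 8×2 + 10×4 = 100
Proposal D: 8×2 + 11×4 + 11×1 + 8×4 + 10×0 = 103
Proposal E: 8×4 + 11×1 + 11×4 + 8×0 + 10×2 = 107

Proposal A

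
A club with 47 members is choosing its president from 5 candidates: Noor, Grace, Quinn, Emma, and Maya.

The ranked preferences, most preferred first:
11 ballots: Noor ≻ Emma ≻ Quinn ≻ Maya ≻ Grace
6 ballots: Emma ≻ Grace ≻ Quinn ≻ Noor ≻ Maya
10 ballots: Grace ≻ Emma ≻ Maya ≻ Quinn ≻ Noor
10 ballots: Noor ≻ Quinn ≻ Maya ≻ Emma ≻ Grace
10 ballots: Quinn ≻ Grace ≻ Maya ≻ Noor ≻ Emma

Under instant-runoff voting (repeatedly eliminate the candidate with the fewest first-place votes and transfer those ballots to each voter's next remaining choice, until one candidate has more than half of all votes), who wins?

Grace

Round 1: Noor 21, Grace 10, Quinn 10, Emma 6, Maya 0. Maya eliminated.
Round 2: Noor 21, Grace 10, Quinn 10, Emma 6. Emma eliminated.
Round 3: Noor 21, Grace 16, Quinn 10. Quinn eliminated.
Round 4: Noor 21, Grace 26. Grace has a majority (≥24).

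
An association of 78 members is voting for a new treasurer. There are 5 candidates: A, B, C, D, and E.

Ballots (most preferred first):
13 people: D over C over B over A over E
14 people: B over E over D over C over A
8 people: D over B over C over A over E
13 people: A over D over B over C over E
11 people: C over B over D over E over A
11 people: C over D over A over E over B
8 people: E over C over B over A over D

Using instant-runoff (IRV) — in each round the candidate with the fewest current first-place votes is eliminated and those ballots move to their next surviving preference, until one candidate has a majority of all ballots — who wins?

Round 1: A 13, B 14, C 22, D 21, E 8. E eliminated.
Round 2: A 13, B 14, C 30, D 21. A eliminated.
Round 3: B 14, C 30, D 34. B eliminated.
Round 4: C 30, D 48. D has a majority (≥40).

D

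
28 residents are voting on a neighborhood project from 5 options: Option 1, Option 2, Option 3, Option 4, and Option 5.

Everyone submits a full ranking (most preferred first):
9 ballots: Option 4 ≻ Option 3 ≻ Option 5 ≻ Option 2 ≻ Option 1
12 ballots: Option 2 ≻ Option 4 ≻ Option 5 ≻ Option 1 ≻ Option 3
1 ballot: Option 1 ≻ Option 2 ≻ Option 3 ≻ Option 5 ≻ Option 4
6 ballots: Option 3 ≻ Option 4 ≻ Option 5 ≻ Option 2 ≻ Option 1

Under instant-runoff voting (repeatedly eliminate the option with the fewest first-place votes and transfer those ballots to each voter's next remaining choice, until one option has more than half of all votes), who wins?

Round 1: Option 1 1, Option 2 12, Option 3 6, Option 4 9, Option 5 0. Option 5 eliminated.
Round 2: Option 1 1, Option 2 12, Option 3 6, Option 4 9. Option 1 eliminated.
Round 3: Option 2 13, Option 3 6, Option 4 9. Option 3 eliminated.
Round 4: Option 2 13, Option 4 15. Option 4 has a majority (≥15).

Option 4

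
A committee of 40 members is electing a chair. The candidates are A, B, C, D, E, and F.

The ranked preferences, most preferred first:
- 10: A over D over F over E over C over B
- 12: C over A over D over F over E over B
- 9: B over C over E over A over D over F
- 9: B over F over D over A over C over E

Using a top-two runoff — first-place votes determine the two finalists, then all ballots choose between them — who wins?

Round 1 first-place votes: A 10, B 18, C 12, D 0, E 0, F 0. B and C advance.
Runoff: B is ranked above C on 18 ballots, C above B on 22.

C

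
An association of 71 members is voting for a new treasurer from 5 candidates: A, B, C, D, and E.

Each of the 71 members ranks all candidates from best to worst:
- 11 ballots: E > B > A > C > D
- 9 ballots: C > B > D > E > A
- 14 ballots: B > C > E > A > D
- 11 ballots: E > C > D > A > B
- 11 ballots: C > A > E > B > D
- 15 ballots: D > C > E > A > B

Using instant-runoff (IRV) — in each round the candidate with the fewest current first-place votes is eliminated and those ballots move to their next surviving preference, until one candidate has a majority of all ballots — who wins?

C

Round 1: A 0, B 14, C 20, D 15, E 22. A eliminated.
Round 2: B 14, C 20, D 15, E 22. B eliminated.
Round 3: C 34, D 15, E 22. D eliminated.
Round 4: C 49, E 22. C has a majority (≥36).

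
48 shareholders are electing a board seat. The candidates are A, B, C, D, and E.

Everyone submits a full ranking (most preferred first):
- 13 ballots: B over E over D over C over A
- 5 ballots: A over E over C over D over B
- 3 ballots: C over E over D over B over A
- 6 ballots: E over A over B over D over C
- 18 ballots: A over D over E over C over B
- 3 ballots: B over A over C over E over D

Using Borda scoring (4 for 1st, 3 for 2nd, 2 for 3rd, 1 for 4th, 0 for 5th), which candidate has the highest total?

A: 13×0 + 5×4 + 3×0 + 6×3 + 18×4 + 3×3 = 119
B: 13×4 + 5×0 + 3×1 + 6×2 + 18×0 + 3×4 = 79
C: 13×1 + 5×2 + 3×4 + 6×0 + 18×1 + 3×2 = 59
D: 13×2 + 5×1 + 3×2 + 6×1 + 18×3 + 3×0 = 97
E: 13×3 + 5×3 + 3×3 + 6×4 + 18×2 + 3×1 = 126

E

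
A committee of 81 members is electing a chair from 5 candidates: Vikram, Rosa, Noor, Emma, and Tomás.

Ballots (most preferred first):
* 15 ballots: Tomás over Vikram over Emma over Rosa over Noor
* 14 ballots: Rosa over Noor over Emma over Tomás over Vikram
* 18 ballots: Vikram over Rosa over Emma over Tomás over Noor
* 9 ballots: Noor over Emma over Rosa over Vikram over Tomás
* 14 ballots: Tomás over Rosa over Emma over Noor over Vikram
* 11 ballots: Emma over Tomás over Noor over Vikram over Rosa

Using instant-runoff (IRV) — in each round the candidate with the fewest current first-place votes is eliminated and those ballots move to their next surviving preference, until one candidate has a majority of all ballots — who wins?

Round 1: Vikram 18, Rosa 14, Noor 9, Emma 11, Tomás 29. Noor eliminated.
Round 2: Vikram 18, Rosa 14, Emma 20, Tomás 29. Rosa eliminated.
Round 3: Vikram 18, Emma 34, Tomás 29. Vikram eliminated.
Round 4: Emma 52, Tomás 29. Emma has a majority (≥41).

Emma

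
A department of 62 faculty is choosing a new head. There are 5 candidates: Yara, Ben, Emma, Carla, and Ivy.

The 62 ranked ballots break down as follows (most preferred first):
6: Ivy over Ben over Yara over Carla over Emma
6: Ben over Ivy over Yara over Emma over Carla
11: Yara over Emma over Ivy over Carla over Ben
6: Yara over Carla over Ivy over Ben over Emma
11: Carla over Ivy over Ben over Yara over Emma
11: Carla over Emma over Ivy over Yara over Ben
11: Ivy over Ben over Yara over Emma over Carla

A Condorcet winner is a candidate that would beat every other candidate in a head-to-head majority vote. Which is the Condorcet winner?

Ivy vs Yara: 45–17
Ivy vs Ben: 56–6
Ivy vs Emma: 40–22
Ivy vs Carla: 34–28
Ivy beats every other candidate.

Ivy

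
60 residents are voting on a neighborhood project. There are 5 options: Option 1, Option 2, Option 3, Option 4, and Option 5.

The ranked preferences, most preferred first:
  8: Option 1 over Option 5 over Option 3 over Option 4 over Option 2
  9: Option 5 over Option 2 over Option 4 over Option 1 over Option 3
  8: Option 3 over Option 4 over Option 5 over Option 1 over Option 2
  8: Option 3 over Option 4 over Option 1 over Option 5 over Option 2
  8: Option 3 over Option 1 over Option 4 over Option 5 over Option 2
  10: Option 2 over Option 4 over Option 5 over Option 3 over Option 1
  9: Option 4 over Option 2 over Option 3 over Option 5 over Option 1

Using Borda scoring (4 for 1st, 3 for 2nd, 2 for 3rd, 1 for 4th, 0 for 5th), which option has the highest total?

Option 4

Option 1: 8×4 + 9×1 + 8×1 + 8×2 + 8×3 + 10×0 + 9×0 = 89
Option 2: 8×0 + 9×3 + 8×0 + 8×0 + 8×0 + 10×4 + 9×3 = 94
Option 3: 8×2 + 9×0 + 8×4 + 8×4 + 8×4 + 10×1 + 9×2 = 140
Option 4: 8×1 + 9×2 + 8×3 + 8×3 + 8×2 + 10×3 + 9×4 = 156
Option 5: 8×3 + 9×4 + 8×2 + 8×1 + 8×1 + 10×2 + 9×1 = 121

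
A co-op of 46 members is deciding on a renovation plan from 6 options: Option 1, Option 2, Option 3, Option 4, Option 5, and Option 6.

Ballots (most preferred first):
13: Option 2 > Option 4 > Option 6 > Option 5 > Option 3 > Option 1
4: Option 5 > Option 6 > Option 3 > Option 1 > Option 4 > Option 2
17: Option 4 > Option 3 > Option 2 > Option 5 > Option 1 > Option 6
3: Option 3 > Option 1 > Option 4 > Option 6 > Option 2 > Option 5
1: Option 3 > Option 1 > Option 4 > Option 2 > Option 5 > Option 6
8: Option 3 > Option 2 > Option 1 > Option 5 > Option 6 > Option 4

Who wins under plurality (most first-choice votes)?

Option 4

First-place votes: Option 1 0, Option 2 13, Option 3 12, Option 4 17, Option 5 4, Option 6 0.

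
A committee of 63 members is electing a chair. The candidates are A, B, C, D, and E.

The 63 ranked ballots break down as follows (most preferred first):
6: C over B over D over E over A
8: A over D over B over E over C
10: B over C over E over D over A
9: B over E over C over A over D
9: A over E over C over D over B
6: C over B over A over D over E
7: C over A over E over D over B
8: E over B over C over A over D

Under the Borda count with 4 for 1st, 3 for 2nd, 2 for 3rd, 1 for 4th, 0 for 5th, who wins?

C

A: 6×0 + 8×4 + 10×0 + 9×1 + 9×4 + 6×2 + 7×3 + 8×1 = 118
B: 6×3 + 8×2 + 10×4 + 9×4 + 9×0 + 6×3 + 7×0 + 8×3 = 152
C: 6×4 + 8×0 + 10×3 + 9×2 + 9×2 + 6×4 + 7×4 + 8×2 = 158
D: 6×2 + 8×3 + 10×1 + 9×0 + 9×1 + 6×1 + 7×1 + 8×0 = 68
E: 6×1 + 8×1 + 10×2 + 9×3 + 9×3 + 6×0 + 7×2 + 8×4 = 134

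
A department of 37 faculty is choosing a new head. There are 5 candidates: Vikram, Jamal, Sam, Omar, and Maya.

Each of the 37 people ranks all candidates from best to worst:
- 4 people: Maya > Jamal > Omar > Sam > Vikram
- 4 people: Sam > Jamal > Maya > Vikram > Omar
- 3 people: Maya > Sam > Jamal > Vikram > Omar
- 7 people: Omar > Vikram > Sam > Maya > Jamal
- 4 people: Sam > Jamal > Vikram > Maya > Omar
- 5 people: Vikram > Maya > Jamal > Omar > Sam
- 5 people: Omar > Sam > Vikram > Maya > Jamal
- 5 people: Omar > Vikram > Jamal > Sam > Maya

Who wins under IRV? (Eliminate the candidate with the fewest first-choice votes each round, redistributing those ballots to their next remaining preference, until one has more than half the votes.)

Maya

Round 1: Vikram 5, Jamal 0, Sam 8, Omar 17, Maya 7. Jamal eliminated.
Round 2: Vikram 5, Sam 8, Omar 17, Maya 7. Vikram eliminated.
Round 3: Sam 8, Omar 17, Maya 12. Sam eliminated.
Round 4: Omar 17, Maya 20. Maya has a majority (≥19).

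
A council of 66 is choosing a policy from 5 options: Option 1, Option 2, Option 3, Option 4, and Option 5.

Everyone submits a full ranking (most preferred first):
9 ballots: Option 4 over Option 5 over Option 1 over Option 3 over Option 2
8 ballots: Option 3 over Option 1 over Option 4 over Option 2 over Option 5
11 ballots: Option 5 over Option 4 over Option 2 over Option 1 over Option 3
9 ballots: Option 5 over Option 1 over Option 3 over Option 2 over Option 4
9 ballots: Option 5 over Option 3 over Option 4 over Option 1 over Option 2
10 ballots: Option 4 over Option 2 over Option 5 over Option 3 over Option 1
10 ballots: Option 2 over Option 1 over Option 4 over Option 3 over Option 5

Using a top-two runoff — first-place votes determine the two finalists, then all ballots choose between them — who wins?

Option 4

Round 1 first-place votes: Option 1 0, Option 2 10, Option 3 8, Option 4 19, Option 5 29. Option 5 and Option 4 advance.
Runoff: Option 5 is ranked above Option 4 on 29 ballots, Option 4 above Option 5 on 37.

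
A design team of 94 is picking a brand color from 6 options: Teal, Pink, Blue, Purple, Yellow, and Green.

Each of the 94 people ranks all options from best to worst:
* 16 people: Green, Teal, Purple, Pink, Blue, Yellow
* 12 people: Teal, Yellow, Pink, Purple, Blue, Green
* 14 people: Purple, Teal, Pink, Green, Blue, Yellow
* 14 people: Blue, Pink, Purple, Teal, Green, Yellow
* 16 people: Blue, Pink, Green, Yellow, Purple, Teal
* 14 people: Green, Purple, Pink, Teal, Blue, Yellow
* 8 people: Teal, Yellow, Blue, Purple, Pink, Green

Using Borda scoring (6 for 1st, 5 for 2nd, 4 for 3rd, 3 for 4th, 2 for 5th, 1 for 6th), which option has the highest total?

Pink

Teal: 16×5 + 12×6 + 14×5 + 14×3 + 16×1 + 14×3 + 8×6 = 370
Pink: 16×3 + 12×4 + 14×4 + 14×5 + 16×5 + 14×4 + 8×2 = 374
Blue: 16×2 + 12×2 + 14×2 + 14×6 + 16×6 + 14×2 + 8×4 = 324
Purple: 16×4 + 12×3 + 14×6 + 14×4 + 16×2 + 14×5 + 8×3 = 366
Yellow: 16×1 + 12×5 + 14×1 + 14×1 + 16×3 + 14×1 + 8×5 = 206
Green: 16×6 + 12×1 + 14×3 + 14×2 + 16×4 + 14×6 + 8×1 = 334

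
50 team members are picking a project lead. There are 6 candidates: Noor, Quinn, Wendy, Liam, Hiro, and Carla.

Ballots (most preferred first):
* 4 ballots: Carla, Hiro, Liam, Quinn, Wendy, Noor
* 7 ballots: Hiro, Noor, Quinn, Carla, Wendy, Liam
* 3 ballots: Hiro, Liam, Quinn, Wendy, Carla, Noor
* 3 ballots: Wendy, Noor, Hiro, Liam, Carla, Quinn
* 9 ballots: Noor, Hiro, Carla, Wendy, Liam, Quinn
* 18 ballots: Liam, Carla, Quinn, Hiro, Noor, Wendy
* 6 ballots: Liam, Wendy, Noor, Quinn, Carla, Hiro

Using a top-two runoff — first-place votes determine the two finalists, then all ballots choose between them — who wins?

Hiro

Round 1 first-place votes: Noor 9, Quinn 0, Wendy 3, Liam 24, Hiro 10, Carla 4. Liam and Hiro advance.
Runoff: Liam is ranked above Hiro on 24 ballots, Hiro above Liam on 26.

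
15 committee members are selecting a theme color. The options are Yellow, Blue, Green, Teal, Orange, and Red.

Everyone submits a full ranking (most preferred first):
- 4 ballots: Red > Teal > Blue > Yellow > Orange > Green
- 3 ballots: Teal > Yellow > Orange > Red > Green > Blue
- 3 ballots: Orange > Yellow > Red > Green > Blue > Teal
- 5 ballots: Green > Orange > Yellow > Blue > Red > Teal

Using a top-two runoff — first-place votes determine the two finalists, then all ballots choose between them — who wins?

Round 1 first-place votes: Yellow 0, Blue 0, Green 5, Teal 3, Orange 3, Red 4. Green and Red advance.
Runoff: Green is ranked above Red on 5 ballots, Red above Green on 10.

Red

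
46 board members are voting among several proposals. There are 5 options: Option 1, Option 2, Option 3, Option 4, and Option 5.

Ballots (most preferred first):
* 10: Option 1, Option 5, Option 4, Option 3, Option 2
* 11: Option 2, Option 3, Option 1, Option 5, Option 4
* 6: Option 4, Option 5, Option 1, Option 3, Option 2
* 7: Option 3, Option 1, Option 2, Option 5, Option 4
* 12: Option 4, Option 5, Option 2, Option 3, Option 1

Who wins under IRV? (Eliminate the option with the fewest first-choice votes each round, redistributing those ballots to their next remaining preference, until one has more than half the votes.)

Option 1

Round 1: Option 1 10, Option 2 11, Option 3 7, Option 4 18, Option 5 0. Option 5 eliminated.
Round 2: Option 1 10, Option 2 11, Option 3 7, Option 4 18. Option 3 eliminated.
Round 3: Option 1 17, Option 2 11, Option 4 18. Option 2 eliminated.
Round 4: Option 1 28, Option 4 18. Option 1 has a majority (≥24).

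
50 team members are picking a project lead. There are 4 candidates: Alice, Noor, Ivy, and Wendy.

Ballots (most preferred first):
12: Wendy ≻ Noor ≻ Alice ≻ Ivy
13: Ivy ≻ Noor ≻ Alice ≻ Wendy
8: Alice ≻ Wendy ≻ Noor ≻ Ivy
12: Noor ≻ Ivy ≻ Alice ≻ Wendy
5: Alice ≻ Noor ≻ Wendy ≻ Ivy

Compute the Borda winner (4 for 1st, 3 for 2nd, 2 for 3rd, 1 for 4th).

Noor

Alice: 12×2 + 13×2 + 8×4 + 12×2 + 5×4 = 126
Noor: 12×3 + 13×3 + 8×2 + 12×4 + 5×3 = 154
Ivy: 12×1 + 13×4 + 8×1 + 12×3 + 5×1 = 113
Wendy: 12×4 + 13×1 + 8×3 + 12×1 + 5×2 = 107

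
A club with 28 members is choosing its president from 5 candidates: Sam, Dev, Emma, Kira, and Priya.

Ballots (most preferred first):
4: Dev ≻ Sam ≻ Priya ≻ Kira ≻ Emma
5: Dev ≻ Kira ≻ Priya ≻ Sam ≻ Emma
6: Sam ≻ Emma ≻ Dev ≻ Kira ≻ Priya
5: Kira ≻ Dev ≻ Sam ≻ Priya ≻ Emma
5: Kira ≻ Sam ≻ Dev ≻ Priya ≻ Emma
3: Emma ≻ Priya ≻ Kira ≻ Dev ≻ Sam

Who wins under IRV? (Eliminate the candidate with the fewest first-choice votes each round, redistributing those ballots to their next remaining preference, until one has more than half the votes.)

Round 1: Sam 6, Dev 9, Emma 3, Kira 10, Priya 0. Priya eliminated.
Round 2: Sam 6, Dev 9, Emma 3, Kira 10. Emma eliminated.
Round 3: Sam 6, Dev 9, Kira 13. Sam eliminated.
Round 4: Dev 15, Kira 13. Dev has a majority (≥15).

Dev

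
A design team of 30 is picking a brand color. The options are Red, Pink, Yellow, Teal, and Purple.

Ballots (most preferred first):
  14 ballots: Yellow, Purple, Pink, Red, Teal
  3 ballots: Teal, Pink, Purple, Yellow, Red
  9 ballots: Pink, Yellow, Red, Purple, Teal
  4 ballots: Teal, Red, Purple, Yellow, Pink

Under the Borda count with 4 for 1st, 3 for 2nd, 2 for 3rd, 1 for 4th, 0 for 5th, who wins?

Yellow

Red: 14×1 + 3×0 + 9×2 + 4×3 = 44
Pink: 14×2 + 3×3 + 9×4 + 4×0 = 73
Yellow: 14×4 + 3×1 + 9×3 + 4×1 = 90
Teal: 14×0 + 3×4 + 9×0 + 4×4 = 28
Purple: 14×3 + 3×2 + 9×1 + 4×2 = 65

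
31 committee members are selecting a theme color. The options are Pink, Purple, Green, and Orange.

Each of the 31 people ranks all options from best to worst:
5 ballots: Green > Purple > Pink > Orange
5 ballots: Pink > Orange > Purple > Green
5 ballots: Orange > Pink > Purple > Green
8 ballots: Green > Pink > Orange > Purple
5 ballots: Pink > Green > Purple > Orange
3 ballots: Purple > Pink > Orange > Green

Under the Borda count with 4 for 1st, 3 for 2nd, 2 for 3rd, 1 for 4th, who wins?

Pink

Pink: 5×2 + 5×4 + 5×3 + 8×3 + 5×4 + 3×3 = 98
Purple: 5×3 + 5×2 + 5×2 + 8×1 + 5×2 + 3×4 = 65
Green: 5×4 + 5×1 + 5×1 + 8×4 + 5×3 + 3×1 = 80
Orange: 5×1 + 5×3 + 5×4 + 8×2 + 5×1 + 3×2 = 67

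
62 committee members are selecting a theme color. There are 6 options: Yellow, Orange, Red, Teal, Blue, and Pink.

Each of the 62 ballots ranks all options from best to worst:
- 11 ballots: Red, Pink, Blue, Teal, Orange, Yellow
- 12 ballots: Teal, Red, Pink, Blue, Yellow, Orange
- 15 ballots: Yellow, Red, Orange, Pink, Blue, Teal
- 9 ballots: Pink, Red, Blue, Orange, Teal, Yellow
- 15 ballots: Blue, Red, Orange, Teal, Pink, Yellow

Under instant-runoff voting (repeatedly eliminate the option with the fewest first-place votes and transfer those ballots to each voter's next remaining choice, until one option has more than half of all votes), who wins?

Round 1: Yellow 15, Orange 0, Red 11, Teal 12, Blue 15, Pink 9. Orange eliminated.
Round 2: Yellow 15, Red 11, Teal 12, Blue 15, Pink 9. Pink eliminated.
Round 3: Yellow 15, Red 20, Teal 12, Blue 15. Teal eliminated.
Round 4: Yellow 15, Red 32, Blue 15. Red has a majority (≥32).

Red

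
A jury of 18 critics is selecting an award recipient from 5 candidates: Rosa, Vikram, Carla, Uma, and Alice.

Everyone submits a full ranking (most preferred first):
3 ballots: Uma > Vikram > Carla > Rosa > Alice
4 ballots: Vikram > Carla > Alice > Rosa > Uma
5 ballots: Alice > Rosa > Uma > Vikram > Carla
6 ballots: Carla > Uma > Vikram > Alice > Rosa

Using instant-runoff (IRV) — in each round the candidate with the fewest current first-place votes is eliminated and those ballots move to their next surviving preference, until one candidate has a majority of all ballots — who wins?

Round 1: Rosa 0, Vikram 4, Carla 6, Uma 3, Alice 5. Rosa eliminated.
Round 2: Vikram 4, Carla 6, Uma 3, Alice 5. Uma eliminated.
Round 3: Vikram 7, Carla 6, Alice 5. Alice eliminated.
Round 4: Vikram 12, Carla 6. Vikram has a majority (≥10).

Vikram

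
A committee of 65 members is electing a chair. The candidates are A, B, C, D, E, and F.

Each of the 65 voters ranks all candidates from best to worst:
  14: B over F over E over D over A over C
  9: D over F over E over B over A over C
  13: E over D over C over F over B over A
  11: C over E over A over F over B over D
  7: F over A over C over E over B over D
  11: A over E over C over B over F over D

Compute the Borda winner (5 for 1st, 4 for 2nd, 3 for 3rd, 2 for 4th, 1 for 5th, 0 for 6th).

A: 14×1 + 9×1 + 13×0 + 11×3 + 7×4 + 11×5 = 139
B: 14×5 + 9×2 + 13×1 + 11×1 + 7×1 + 11×2 = 141
C: 14×0 + 9×0 + 13×3 + 11×5 + 7×3 + 11×3 = 148
D: 14×2 + 9×5 + 13×4 + 11×0 + 7×0 + 11×0 = 125
E: 14×3 + 9×3 + 13×5 + 11×4 + 7×2 + 11×4 = 236
F: 14×4 + 9×4 + 13×2 + 11×2 + 7×5 + 11×1 = 186

E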